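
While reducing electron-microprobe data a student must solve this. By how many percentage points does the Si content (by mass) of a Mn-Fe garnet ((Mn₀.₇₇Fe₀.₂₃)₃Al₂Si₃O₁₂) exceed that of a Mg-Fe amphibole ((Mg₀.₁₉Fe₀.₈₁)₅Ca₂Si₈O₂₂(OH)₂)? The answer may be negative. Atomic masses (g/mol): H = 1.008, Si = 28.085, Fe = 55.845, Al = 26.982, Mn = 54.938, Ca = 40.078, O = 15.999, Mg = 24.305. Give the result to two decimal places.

M((Mn₀.₇₇Fe₀.₂₃)₃Al₂Si₃O₁₂) = 495.647 g/mol, so wt% Si = 84.255/495.647 × 100 = 17.00%.
M((Mg₀.₁₉Fe₀.₈₁)₅Ca₂Si₈O₂₂(OH)₂) = 940.090 g/mol, so wt% Si = 224.680/940.090 × 100 = 23.90%.
17.00 − 23.90 = -6.90 pp.

-6.90 percentage points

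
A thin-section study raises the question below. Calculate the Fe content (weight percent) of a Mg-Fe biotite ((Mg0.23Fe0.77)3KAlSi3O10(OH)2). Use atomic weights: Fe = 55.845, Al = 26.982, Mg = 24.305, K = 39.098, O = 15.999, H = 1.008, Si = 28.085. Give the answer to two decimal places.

26.32 weight percent

Formula mass = 0.69·24.305 + 2.31·55.845 + 1·39.098 + 1·26.982 + 3·28.085 + 12·15.999 + 2·1.008 = 490.111 g/mol, of which 129.002 g is Fe.
So Fe makes up 129.002/490.111 = 0.2632 of the mass, i.e. 26.32%.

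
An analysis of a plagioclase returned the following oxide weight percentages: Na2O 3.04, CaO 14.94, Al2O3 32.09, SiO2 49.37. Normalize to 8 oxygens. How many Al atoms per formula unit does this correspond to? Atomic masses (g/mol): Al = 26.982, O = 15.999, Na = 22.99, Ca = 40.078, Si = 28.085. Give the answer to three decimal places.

3.04 wt% Na2O ÷ 61.979 g/mol = 0.04905 mol, giving 0.09810 Na and 0.04905 O.
14.94 wt% CaO ÷ 56.077 g/mol = 0.26642 mol, giving 0.26642 Ca and 0.26642 O.
32.09 wt% Al2O3 ÷ 101.961 g/mol = 0.31473 mol, giving 0.62946 Al and 0.94419 O.
49.37 wt% SiO2 ÷ 60.083 g/mol = 0.82170 mol, giving 0.82170 Si and 1.64340 O.
Oxygen sums to 2.90306; scaling by 8/2.90306 = 2.75571 puts the formula on 8 O.
Al: 0.62946 × 2.75571 = 1.735 atoms per formula unit.

1.735 Al apfu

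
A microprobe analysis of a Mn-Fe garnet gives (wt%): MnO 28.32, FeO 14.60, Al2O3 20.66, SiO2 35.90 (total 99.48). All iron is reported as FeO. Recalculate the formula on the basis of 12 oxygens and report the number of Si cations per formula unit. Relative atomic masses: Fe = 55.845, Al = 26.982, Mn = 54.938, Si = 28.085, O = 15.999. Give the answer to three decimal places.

MnO: 28.32/70.937 = 0.39923 mol → 0.39923 mol Mn, 0.39923 mol O.
FeO: 14.60/71.844 = 0.20322 mol → 0.20322 mol Fe, 0.20322 mol O.
Al2O3: 20.66/101.961 = 0.20263 mol → 0.40526 mol Al, 0.60789 mol O.
SiO2: 35.90/60.083 = 0.59751 mol → 0.59751 mol Si, 1.19502 mol O.
Total oxygen = 2.40536 mol. Normalization factor = 12/2.40536 = 4.98886.
Si per 12 O = 0.59751 × 4.98886 = 2.981.

2.981 Si apfu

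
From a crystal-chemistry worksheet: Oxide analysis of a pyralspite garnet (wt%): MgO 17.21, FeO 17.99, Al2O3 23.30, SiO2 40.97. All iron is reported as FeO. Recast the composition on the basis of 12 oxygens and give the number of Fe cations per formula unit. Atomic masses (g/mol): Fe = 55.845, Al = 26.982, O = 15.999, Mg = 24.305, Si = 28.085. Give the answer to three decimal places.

MgO: 17.21/40.304 = 0.42700 mol → 0.42700 mol Mg, 0.42700 mol O.
FeO: 17.99/71.844 = 0.25040 mol → 0.25040 mol Fe, 0.25040 mol O.
Al2O3: 23.30/101.961 = 0.22852 mol → 0.45704 mol Al, 0.68556 mol O.
SiO2: 40.97/60.083 = 0.68189 mol → 0.68189 mol Si, 1.36378 mol O.
Total oxygen = 2.72674 mol. Normalization factor = 12/2.72674 = 4.40086.
Fe per 12 O = 0.25040 × 4.40086 = 1.102.

1.102 Fe apfu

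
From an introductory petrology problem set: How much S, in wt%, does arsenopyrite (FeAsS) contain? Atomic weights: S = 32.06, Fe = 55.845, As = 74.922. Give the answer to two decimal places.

19.69 wt%

Molar mass of FeAsS: 1×55.845 + 1×74.922 + 1×32.06 = 162.827 g/mol.
Mass of S per formula unit: 1 × 32.06 = 32.060 g.
Weight fraction S = 32.060 / 162.827 = 0.1969.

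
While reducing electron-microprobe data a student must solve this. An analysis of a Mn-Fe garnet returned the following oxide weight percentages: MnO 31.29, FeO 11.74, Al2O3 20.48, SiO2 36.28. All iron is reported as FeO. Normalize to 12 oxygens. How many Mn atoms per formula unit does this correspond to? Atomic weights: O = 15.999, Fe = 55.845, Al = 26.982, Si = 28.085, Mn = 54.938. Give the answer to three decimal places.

31.29 wt% MnO ÷ 70.937 g/mol = 0.44110 mol, giving 0.44110 Mn and 0.44110 O.
11.74 wt% FeO ÷ 71.844 g/mol = 0.16341 mol, giving 0.16341 Fe and 0.16341 O.
20.48 wt% Al2O3 ÷ 101.961 g/mol = 0.20086 mol, giving 0.40172 Al and 0.60258 O.
36.28 wt% SiO2 ÷ 60.083 g/mol = 0.60383 mol, giving 0.60383 Si and 1.20766 O.
Oxygen sums to 2.41475; scaling by 12/2.41475 = 4.96946 puts the formula on 12 O.
Mn: 0.44110 × 4.96946 = 2.192 atoms per formula unit.

2.192 Mn apfu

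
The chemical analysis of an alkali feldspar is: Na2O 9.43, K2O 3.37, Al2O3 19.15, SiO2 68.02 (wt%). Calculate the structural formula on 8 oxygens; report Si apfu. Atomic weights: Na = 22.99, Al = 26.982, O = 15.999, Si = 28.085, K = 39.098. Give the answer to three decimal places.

3.003 Si apfu

Na2O: 9.43/61.979 = 0.15215 mol → 0.30430 mol Na, 0.15215 mol O.
K2O: 3.37/94.195 = 0.03578 mol → 0.07156 mol K, 0.03578 mol O.
Al2O3: 19.15/101.961 = 0.18782 mol → 0.37564 mol Al, 0.56346 mol O.
SiO2: 68.02/60.083 = 1.13210 mol → 1.13210 mol Si, 2.26420 mol O.
Total oxygen = 3.01559 mol. Normalization factor = 8/3.01559 = 2.65288.
Si per 8 O = 1.13210 × 2.65288 = 3.003.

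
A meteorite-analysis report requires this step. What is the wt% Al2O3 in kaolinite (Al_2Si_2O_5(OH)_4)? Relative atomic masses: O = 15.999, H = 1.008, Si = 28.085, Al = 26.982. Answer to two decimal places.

39.50 wt%

M(Al_2Si_2O_5(OH)_4) = 258.157 g/mol; M(Al2O3) = 101.961 g/mol.
Moles Al2O3 per formula unit = 2 Al ÷ 2 = 1.0000.
Al2O3 fraction = (1.0000 × 101.961) / 258.157 = 101.961/258.157 = 0.3950.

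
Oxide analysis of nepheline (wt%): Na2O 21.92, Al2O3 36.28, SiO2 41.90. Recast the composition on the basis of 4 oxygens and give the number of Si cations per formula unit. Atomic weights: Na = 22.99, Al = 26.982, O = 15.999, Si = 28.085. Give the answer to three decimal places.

0.991 Si apfu

21.92 wt% Na2O ÷ 61.979 g/mol = 0.35367 mol, giving 0.70734 Na and 0.35367 O.
36.28 wt% Al2O3 ÷ 101.961 g/mol = 0.35582 mol, giving 0.71164 Al and 1.06746 O.
41.90 wt% SiO2 ÷ 60.083 g/mol = 0.69737 mol, giving 0.69737 Si and 1.39474 O.
Oxygen sums to 2.81587; scaling by 4/2.81587 = 1.42052 puts the formula on 4 O.
Si: 0.69737 × 1.42052 = 0.991 atoms per formula unit.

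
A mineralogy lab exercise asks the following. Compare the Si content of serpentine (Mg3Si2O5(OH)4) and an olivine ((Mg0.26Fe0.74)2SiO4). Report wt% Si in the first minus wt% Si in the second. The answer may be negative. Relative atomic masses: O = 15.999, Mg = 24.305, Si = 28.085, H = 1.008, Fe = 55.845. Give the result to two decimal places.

First mineral: 56.170 g Si in 277.108 g formula = 20.27 wt% Si.
Second mineral: 28.085 g Si in 187.370 g formula = 14.99 wt% Si.
20.27% − 14.99% gives a difference of 5.28 percentage points.

5.28 percentage points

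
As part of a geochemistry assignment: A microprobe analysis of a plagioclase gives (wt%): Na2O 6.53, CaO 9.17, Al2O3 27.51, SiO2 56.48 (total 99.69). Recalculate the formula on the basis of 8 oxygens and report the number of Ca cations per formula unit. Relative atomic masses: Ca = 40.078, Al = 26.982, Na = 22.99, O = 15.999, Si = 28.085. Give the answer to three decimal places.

0.442 Ca apfu

Na2O: 6.53/61.979 = 0.10536 mol → 0.21072 mol Na, 0.10536 mol O.
CaO: 9.17/56.077 = 0.16353 mol → 0.16353 mol Ca, 0.16353 mol O.
Al2O3: 27.51/101.961 = 0.26981 mol → 0.53962 mol Al, 0.80943 mol O.
SiO2: 56.48/60.083 = 0.94003 mol → 0.94003 mol Si, 1.88006 mol O.
Total oxygen = 2.95838 mol. Normalization factor = 8/2.95838 = 2.70418.
Ca per 8 O = 0.16353 × 2.70418 = 0.442.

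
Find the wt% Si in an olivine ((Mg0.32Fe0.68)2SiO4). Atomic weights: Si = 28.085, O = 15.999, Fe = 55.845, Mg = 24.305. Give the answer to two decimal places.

15.30 weight percent

Molar mass of (Mg0.32Fe0.68)2SiO4: 0.64×24.305 + 1.36×55.845 + 1×28.085 + 4×15.999 = 183.585 g/mol.
Mass of Si per formula unit: 1 × 28.085 = 28.085 g.
Weight fraction Si = 28.085 / 183.585 = 0.1530.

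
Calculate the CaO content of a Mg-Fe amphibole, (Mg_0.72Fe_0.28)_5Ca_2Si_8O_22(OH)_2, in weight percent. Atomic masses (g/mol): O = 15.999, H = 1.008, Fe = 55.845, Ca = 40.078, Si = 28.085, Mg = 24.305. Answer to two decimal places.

13.09 wt%

Molar mass of (Mg_0.72Fe_0.28)_5Ca_2Si_8O_22(OH)_2 = 3.60×24.305 + 1.40×55.845 + 2×40.078 + 8×28.085 + 24×15.999 + 2×1.008 = 856.509 g/mol.
Each formula unit contains 2 Ca, equivalent to 2/1 = 2.0000 mol CaO.
M(CaO) = 1×40.078 + 1×15.999 = 56.077 g/mol.
Mass of CaO per formula unit = 2.0000 × 56.077 = 112.154 g.
CaO wt% = 112.154 / 856.509 × 100 = 13.09%.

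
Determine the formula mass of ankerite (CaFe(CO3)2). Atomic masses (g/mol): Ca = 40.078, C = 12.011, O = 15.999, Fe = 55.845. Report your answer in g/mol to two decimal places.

215.94 g/mol

Ca: 1 × 40.078 = 40.0780
Fe: 1 × 55.845 = 55.8450
C: 2 × 12.011 = 24.0220
O: 6 × 15.999 = 95.9940
Summing the contributions gives the formula mass.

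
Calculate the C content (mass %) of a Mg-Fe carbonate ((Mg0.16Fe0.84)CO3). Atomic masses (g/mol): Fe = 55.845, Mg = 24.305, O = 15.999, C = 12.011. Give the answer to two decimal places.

Formula mass = 0.16·24.305 + 0.84·55.845 + 1·12.011 + 3·15.999 = 110.807 g/mol, of which 12.011 g is C.
So C makes up 12.011/110.807 = 0.1084 of the mass, i.e. 10.84%.

10.84 mass %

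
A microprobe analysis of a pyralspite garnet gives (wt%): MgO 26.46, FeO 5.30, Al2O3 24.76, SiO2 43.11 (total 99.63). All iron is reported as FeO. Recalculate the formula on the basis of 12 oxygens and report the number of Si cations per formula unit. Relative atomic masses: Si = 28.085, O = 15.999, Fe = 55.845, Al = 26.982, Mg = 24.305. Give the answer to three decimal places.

2.975 Si apfu

MgO: 26.46/40.304 = 0.65651 mol → 0.65651 mol Mg, 0.65651 mol O.
FeO: 5.30/71.844 = 0.07377 mol → 0.07377 mol Fe, 0.07377 mol O.
Al2O3: 24.76/101.961 = 0.24284 mol → 0.48568 mol Al, 0.72852 mol O.
SiO2: 43.11/60.083 = 0.71751 mol → 0.71751 mol Si, 1.43502 mol O.
Total oxygen = 2.89382 mol. Normalization factor = 12/2.89382 = 4.14677.
Si per 12 O = 0.71751 × 4.14677 = 2.975.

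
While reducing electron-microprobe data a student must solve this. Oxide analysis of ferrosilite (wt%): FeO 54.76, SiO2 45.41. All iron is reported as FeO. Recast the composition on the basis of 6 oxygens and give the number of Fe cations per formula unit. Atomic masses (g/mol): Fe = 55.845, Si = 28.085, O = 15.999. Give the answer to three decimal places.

54.76 wt% FeO ÷ 71.844 g/mol = 0.76221 mol, giving 0.76221 Fe and 0.76221 O.
45.41 wt% SiO2 ÷ 60.083 g/mol = 0.75579 mol, giving 0.75579 Si and 1.51158 O.
Oxygen sums to 2.27379; scaling by 6/2.27379 = 2.63877 puts the formula on 6 O.
Fe: 0.76221 × 2.63877 = 2.011 atoms per formula unit.

2.011 Fe apfu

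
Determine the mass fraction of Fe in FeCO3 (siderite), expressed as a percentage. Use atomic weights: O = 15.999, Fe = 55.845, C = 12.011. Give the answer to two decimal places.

Formula mass = 1·55.845 + 1·12.011 + 3·15.999 = 115.853 g/mol, of which 55.845 g is Fe.
So Fe makes up 55.845/115.853 = 0.4820 of the mass, i.e. 48.20%.

48.20 mass %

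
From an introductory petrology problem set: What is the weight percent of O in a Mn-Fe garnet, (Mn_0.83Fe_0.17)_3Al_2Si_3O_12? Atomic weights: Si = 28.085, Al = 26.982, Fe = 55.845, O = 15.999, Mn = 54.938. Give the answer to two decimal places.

M((Mn_0.83Fe_0.17)_3Al_2Si_3O_12) = 495.484 g/mol.
O contributes 12 × 15.999 = 191.988 g per mole.
191.988/495.484 = 0.3875 → 38.75%.

38.75 mass %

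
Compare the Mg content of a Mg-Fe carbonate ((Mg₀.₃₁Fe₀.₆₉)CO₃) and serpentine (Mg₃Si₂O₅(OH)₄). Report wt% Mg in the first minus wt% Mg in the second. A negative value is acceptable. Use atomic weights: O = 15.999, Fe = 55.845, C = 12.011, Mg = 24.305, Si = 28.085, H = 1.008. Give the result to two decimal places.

M((Mg₀.₃₁Fe₀.₆₉)CO₃) = 106.076 g/mol, so wt% Mg = 7.535/106.076 × 100 = 7.10%.
M(Mg₃Si₂O₅(OH)₄) = 277.108 g/mol, so wt% Mg = 72.915/277.108 × 100 = 26.31%.
7.10 − 26.31 = -19.21 pp.

-19.21 percentage points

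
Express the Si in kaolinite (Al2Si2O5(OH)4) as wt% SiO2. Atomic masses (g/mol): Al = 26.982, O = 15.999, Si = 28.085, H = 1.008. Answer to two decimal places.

Molar mass of Al2Si2O5(OH)4 = 2·26.982 + 2·28.085 + 9·15.999 + 4·1.008 = 258.157 g/mol.
Each formula unit contains 2 Si, equivalent to 2/1 = 2.0000 mol SiO2.
M(SiO2) = 1×28.085 + 2×15.999 = 60.083 g/mol.
Mass of SiO2 per formula unit = 2.0000 × 60.083 = 120.166 g.
SiO2 wt% = 120.166 / 258.157 × 100 = 46.55%.

46.55 wt%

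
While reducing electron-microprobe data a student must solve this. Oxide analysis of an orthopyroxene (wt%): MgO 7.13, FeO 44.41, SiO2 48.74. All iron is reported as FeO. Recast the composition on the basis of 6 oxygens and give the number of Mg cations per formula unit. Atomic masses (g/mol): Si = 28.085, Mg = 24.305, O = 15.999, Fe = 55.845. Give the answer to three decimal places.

MgO: 7.13/40.304 = 0.17691 mol → 0.17691 mol Mg, 0.17691 mol O.
FeO: 44.41/71.844 = 0.61814 mol → 0.61814 mol Fe, 0.61814 mol O.
SiO2: 48.74/60.083 = 0.81121 mol → 0.81121 mol Si, 1.62242 mol O.
Total oxygen = 2.41747 mol. Normalization factor = 6/2.41747 = 2.48193.
Mg per 6 O = 0.17691 × 2.48193 = 0.439.

0.439 Mg apfu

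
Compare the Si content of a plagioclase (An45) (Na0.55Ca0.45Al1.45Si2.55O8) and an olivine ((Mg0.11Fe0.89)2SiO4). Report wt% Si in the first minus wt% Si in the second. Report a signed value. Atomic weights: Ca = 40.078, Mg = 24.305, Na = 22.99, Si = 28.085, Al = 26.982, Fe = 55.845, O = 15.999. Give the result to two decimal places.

Si in Na0.55Ca0.45Al1.45Si2.55O8: molar mass 269.412 g/mol; 2.55×28.085 = 71.617 g → 26.58 wt%.
Si in (Mg0.11Fe0.89)2SiO4: molar mass 196.832 g/mol; 1×28.085 = 28.085 g → 14.27 wt%.
Difference = 26.58 − 14.27 = 12.31 percentage points.

12.31 percentage points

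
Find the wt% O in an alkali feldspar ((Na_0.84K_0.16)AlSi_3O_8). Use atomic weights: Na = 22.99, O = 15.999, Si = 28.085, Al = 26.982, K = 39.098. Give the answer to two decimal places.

48.34 mass %

M((Na_0.84K_0.16)AlSi_3O_8) = 264.796 g/mol.
O contributes 8 × 15.999 = 127.992 g per mole.
127.992/264.796 = 0.4834 → 48.34%.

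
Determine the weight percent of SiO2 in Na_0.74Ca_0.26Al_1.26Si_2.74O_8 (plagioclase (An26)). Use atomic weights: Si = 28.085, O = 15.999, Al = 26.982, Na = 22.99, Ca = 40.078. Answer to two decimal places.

M(Na_0.74Ca_0.26Al_1.26Si_2.74O_8) = 266.375 g/mol; M(SiO2) = 60.083 g/mol.
Moles SiO2 per formula unit = 2.74 Si ÷ 1 = 2.7400.
SiO2 fraction = (2.7400 × 60.083) / 266.375 = 164.627/266.375 = 0.6180.

61.80 wt%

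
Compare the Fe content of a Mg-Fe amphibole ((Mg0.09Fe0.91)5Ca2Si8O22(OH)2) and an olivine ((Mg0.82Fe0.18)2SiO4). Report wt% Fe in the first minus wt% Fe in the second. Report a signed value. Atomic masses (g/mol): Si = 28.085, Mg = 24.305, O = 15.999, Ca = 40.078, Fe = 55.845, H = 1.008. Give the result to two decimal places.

13.36 percentage points

First mineral: 254.095 g Fe in 955.860 g formula = 26.58 wt% Fe.
Second mineral: 20.104 g Fe in 152.045 g formula = 13.22 wt% Fe.
26.58% − 13.22% gives a difference of 13.36 percentage points.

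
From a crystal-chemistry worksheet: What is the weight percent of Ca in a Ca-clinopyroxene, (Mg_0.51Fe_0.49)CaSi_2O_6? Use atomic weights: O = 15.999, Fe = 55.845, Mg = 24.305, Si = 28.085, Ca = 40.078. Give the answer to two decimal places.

Formula mass = 0.51·24.305 + 0.49·55.845 + 1·40.078 + 2·28.085 + 6·15.999 = 232.002 g/mol, of which 40.078 g is Ca.
So Ca makes up 40.078/232.002 = 0.1727 of the mass, i.e. 17.27%.

17.27 mass %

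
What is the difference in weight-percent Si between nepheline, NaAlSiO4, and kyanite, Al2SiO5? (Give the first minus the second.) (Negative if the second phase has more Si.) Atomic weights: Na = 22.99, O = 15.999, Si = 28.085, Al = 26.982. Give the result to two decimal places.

First mineral: 28.085 g Si in 142.053 g formula = 19.77 wt% Si.
Second mineral: 28.085 g Si in 162.044 g formula = 17.33 wt% Si.
19.77% − 17.33% gives a difference of 2.44 percentage points.

2.44 percentage points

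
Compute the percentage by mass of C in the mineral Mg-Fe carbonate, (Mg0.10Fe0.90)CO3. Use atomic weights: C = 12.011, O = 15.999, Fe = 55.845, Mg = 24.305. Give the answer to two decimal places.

10.66 wt%

M((Mg0.10Fe0.90)CO3) = 112.699 g/mol.
C contributes 1 × 12.011 = 12.011 g per mole.
12.011/112.699 = 0.1066 → 10.66%.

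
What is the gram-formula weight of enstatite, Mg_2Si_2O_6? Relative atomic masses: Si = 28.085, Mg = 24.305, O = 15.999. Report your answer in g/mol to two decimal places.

The formula mass is the sum 2(24.305) + 2(28.085) + 6(15.999).

200.77 g/mol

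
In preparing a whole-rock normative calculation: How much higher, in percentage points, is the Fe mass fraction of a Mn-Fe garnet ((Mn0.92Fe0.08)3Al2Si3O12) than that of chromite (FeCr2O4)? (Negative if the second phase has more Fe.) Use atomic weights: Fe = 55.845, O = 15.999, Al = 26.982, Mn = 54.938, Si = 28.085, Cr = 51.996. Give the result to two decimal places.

-22.24 percentage points

First mineral: 13.403 g Fe in 495.239 g formula = 2.71 wt% Fe.
Second mineral: 55.845 g Fe in 223.833 g formula = 24.95 wt% Fe.
2.71% − 24.95% gives a difference of -22.24 percentage points.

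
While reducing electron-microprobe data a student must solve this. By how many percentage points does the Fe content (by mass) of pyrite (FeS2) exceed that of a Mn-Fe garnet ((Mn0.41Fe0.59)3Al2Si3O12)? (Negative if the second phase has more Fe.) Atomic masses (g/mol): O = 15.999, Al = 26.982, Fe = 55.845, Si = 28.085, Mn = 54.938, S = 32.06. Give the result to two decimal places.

26.65 percentage points

M(FeS2) = 119.965 g/mol, so wt% Fe = 55.845/119.965 × 100 = 46.55%.
M((Mn0.41Fe0.59)3Al2Si3O12) = 496.626 g/mol, so wt% Fe = 98.846/496.626 × 100 = 19.90%.
46.55 − 19.90 = 26.65 pp.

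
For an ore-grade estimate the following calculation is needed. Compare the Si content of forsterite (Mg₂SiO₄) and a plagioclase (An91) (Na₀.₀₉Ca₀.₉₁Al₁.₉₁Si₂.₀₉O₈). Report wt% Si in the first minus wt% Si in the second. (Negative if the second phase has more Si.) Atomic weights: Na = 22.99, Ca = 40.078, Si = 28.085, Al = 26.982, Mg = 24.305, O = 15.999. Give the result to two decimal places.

-1.25 percentage points

Si in Mg₂SiO₄: molar mass 140.691 g/mol; 1×28.085 = 28.085 g → 19.96 wt%.
Si in Na₀.₀₉Ca₀.₉₁Al₁.₉₁Si₂.₀₉O₈: molar mass 276.765 g/mol; 2.09×28.085 = 58.698 g → 21.21 wt%.
Difference = 19.96 − 21.21 = -1.25 percentage points.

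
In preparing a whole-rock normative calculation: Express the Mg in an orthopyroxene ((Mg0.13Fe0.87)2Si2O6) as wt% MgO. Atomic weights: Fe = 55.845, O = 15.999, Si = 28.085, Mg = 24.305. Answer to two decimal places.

Formula mass = 255.654 g/mol.
0.26 Mg → 0.2600 mol MgO per formula unit; M(MgO) = 40.304, so MgO mass = 10.479 g.
10.479/255.654 × 100 = 4.10 wt%.

4.10 wt%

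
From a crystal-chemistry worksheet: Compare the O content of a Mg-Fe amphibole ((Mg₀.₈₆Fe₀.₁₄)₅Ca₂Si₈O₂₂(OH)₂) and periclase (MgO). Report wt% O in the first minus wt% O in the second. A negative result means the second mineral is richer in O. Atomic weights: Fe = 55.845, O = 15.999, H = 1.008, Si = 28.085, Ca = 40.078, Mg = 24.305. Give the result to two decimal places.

First mineral: 383.976 g O in 834.431 g formula = 46.02 wt% O.
Second mineral: 15.999 g O in 40.304 g formula = 39.70 wt% O.
46.02% − 39.70% gives a difference of 6.32 percentage points.

6.32 percentage points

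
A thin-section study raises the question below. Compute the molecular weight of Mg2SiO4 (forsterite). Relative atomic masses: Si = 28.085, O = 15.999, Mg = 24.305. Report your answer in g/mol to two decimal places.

140.69 g/mol

Mg: 2 × 24.305 = 48.6100
Si: 1 × 28.085 = 28.0850
O: 4 × 15.999 = 63.9960
Summing the contributions gives the formula mass.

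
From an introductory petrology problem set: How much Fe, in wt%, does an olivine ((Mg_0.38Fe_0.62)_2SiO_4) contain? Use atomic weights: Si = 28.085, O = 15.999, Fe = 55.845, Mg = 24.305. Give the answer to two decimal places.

Formula mass = 0.76*24.305 + 1.24*55.845 + 1*28.085 + 4*15.999 = 179.801 g/mol, of which 69.248 g is Fe.
So Fe makes up 69.248/179.801 = 0.3851 of the mass, i.e. 38.51%.

38.51 wt%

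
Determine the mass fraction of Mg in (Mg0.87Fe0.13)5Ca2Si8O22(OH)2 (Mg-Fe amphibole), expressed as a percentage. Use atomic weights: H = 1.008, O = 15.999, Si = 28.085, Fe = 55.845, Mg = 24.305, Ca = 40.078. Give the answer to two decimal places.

Molar mass of (Mg0.87Fe0.13)5Ca2Si8O22(OH)2: 4.35·24.305 + 0.65·55.845 + 2·40.078 + 8·28.085 + 24·15.999 + 2·1.008 = 832.854 g/mol.
Mass of Mg per formula unit: 4.35 × 24.305 = 105.727 g.
Weight fraction Mg = 105.727 / 832.854 = 0.1269.

12.69 weight percent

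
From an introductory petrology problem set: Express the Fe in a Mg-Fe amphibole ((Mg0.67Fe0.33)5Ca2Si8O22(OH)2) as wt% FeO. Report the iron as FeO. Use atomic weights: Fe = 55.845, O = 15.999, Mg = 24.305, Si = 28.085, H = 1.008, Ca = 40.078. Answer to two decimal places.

13.71 wt%

Molar mass of (Mg0.67Fe0.33)5Ca2Si8O22(OH)2 = 3.35·24.305 + 1.65·55.845 + 2·40.078 + 8·28.085 + 24·15.999 + 2·1.008 = 864.394 g/mol.
Each formula unit contains 1.65 Fe, equivalent to 1.65/1 = 1.6500 mol FeO.
M(FeO) = 1×55.845 + 1×15.999 = 71.844 g/mol.
Mass of FeO per formula unit = 1.6500 × 71.844 = 118.543 g.
FeO wt% = 118.543 / 864.394 × 100 = 13.71%.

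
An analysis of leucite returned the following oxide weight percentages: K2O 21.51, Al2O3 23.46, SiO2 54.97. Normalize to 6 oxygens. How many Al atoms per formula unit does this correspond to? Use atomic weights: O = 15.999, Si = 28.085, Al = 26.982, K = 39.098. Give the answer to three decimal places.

1.005 Al apfu

K2O (M=94.195): mol = 0.22836; K = 0.45672, O = 0.22836.
Al2O3 (M=101.961): mol = 0.23009; Al = 0.46018, O = 0.69027.
SiO2 (M=60.083): mol = 0.91490; Si = 0.91490, O = 1.82980.
ΣO = 2.74843; factor = 6/ΣO = 2.18306.
Al apfu = 0.46018 × 2.18306 = 1.005.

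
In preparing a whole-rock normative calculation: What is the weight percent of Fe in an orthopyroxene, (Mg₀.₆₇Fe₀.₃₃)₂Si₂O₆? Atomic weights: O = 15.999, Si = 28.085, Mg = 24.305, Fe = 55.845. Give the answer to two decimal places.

16.63 mass %

Molar mass of (Mg₀.₆₇Fe₀.₃₃)₂Si₂O₆: 1.34·24.305 + 0.66·55.845 + 2·28.085 + 6·15.999 = 221.590 g/mol.
Mass of Fe per formula unit: 0.66 × 55.845 = 36.858 g.
Weight fraction Fe = 36.858 / 221.590 = 0.1663.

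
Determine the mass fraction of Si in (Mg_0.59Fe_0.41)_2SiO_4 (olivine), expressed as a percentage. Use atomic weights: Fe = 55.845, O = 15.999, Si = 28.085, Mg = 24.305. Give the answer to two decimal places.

16.86 mass %

Formula mass = 1.18*24.305 + 0.82*55.845 + 1*28.085 + 4*15.999 = 166.554 g/mol, of which 28.085 g is Si.
So Si makes up 28.085/166.554 = 0.1686 of the mass, i.e. 16.86%.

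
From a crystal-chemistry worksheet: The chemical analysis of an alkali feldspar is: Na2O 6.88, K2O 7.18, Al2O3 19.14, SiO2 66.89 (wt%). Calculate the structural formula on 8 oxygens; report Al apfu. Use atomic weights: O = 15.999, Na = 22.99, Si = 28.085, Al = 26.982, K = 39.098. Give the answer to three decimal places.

Na2O (M=61.979): mol = 0.11101; Na = 0.22202, O = 0.11101.
K2O (M=94.195): mol = 0.07622; K = 0.15244, O = 0.07622.
Al2O3 (M=101.961): mol = 0.18772; Al = 0.37544, O = 0.56316.
SiO2 (M=60.083): mol = 1.11329; Si = 1.11329, O = 2.22658.
ΣO = 2.97697; factor = 8/ΣO = 2.68730.
Al apfu = 0.37544 × 2.68730 = 1.009.

1.009 Al apfu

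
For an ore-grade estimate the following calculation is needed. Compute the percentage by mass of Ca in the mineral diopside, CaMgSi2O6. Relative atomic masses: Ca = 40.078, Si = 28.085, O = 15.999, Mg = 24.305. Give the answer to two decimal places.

Formula mass = 1·40.078 + 1·24.305 + 2·28.085 + 6·15.999 = 216.547 g/mol, of which 40.078 g is Ca.
So Ca makes up 40.078/216.547 = 0.1851 of the mass, i.e. 18.51%.

18.51 mass %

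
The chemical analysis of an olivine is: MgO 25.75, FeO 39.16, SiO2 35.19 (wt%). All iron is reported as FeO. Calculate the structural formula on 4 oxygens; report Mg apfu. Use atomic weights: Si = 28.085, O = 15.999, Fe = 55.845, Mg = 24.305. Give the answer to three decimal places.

1.085 Mg apfu

MgO: 25.75/40.304 = 0.63889 mol → 0.63889 mol Mg, 0.63889 mol O.
FeO: 39.16/71.844 = 0.54507 mol → 0.54507 mol Fe, 0.54507 mol O.
SiO2: 35.19/60.083 = 0.58569 mol → 0.58569 mol Si, 1.17138 mol O.
Total oxygen = 2.35534 mol. Normalization factor = 4/2.35534 = 1.69827.
Mg per 4 O = 0.63889 × 1.69827 = 1.085.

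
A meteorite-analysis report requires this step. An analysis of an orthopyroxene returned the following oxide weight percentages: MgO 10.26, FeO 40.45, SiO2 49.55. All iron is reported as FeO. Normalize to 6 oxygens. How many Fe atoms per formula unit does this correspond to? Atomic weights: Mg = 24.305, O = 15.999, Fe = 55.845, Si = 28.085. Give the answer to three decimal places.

1.369 Fe apfu

MgO: 10.26/40.304 = 0.25457 mol → 0.25457 mol Mg, 0.25457 mol O.
FeO: 40.45/71.844 = 0.56303 mol → 0.56303 mol Fe, 0.56303 mol O.
SiO2: 49.55/60.083 = 0.82469 mol → 0.82469 mol Si, 1.64938 mol O.
Total oxygen = 2.46698 mol. Normalization factor = 6/2.46698 = 2.43212.
Fe per 6 O = 0.56303 × 2.43212 = 1.369.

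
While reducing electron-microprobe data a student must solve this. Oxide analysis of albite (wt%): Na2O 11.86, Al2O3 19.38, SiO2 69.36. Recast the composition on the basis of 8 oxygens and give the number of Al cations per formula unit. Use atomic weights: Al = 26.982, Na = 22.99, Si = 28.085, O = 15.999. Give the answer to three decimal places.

11.86 wt% Na2O ÷ 61.979 g/mol = 0.19136 mol, giving 0.38272 Na and 0.19136 O.
19.38 wt% Al2O3 ÷ 101.961 g/mol = 0.19007 mol, giving 0.38014 Al and 0.57021 O.
69.36 wt% SiO2 ÷ 60.083 g/mol = 1.15440 mol, giving 1.15440 Si and 2.30880 O.
Oxygen sums to 3.07037; scaling by 8/3.07037 = 2.60555 puts the formula on 8 O.
Al: 0.38014 × 2.60555 = 0.990 atoms per formula unit.

0.990 Al apfu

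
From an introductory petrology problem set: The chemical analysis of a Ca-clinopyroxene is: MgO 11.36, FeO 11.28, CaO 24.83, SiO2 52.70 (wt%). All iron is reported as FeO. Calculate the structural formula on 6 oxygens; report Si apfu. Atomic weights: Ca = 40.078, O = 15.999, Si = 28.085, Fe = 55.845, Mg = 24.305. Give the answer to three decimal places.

11.36 wt% MgO ÷ 40.304 g/mol = 0.28186 mol, giving 0.28186 Mg and 0.28186 O.
11.28 wt% FeO ÷ 71.844 g/mol = 0.15701 mol, giving 0.15701 Fe and 0.15701 O.
24.83 wt% CaO ÷ 56.077 g/mol = 0.44278 mol, giving 0.44278 Ca and 0.44278 O.
52.70 wt% SiO2 ÷ 60.083 g/mol = 0.87712 mol, giving 0.87712 Si and 1.75424 O.
Oxygen sums to 2.63589; scaling by 6/2.63589 = 2.27627 puts the formula on 6 O.
Si: 0.87712 × 2.27627 = 1.997 atoms per formula unit.

1.997 Si apfu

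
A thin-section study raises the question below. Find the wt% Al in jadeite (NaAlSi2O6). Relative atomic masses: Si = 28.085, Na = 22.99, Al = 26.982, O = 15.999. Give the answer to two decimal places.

Formula mass = 1·22.99 + 1·26.982 + 2·28.085 + 6·15.999 = 202.136 g/mol, of which 26.982 g is Al.
So Al makes up 26.982/202.136 = 0.1335 of the mass, i.e. 13.35%.

13.35 weight percent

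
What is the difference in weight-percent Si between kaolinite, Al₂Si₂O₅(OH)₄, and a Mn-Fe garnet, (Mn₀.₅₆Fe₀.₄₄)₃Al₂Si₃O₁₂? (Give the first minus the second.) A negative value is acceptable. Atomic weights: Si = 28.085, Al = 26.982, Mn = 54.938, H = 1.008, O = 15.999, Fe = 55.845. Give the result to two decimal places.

M(Al₂Si₂O₅(OH)₄) = 258.157 g/mol, so wt% Si = 56.170/258.157 × 100 = 21.76%.
M((Mn₀.₅₆Fe₀.₄₄)₃Al₂Si₃O₁₂) = 496.218 g/mol, so wt% Si = 84.255/496.218 × 100 = 16.98%.
21.76 − 16.98 = 4.78 pp.

4.78 percentage points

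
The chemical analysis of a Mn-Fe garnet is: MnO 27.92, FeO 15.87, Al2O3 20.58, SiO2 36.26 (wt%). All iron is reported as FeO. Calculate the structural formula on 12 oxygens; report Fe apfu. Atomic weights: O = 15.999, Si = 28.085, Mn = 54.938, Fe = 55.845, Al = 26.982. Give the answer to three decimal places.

MnO (M=70.937): mol = 0.39359; Mn = 0.39359, O = 0.39359.
FeO (M=71.844): mol = 0.22090; Fe = 0.22090, O = 0.22090.
Al2O3 (M=101.961): mol = 0.20184; Al = 0.40368, O = 0.60552.
SiO2 (M=60.083): mol = 0.60350; Si = 0.60350, O = 1.20700.
ΣO = 2.42701; factor = 12/ΣO = 4.94436.
Fe apfu = 0.22090 × 4.94436 = 1.092.

1.092 Fe apfu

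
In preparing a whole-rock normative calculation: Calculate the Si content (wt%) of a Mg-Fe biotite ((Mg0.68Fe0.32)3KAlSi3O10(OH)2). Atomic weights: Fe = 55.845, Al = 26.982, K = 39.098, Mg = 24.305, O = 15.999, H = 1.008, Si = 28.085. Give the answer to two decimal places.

M((Mg0.68Fe0.32)3KAlSi3O10(OH)2) = 447.532 g/mol.
Si contributes 3 × 28.085 = 84.255 g per mole.
84.255/447.532 = 0.1883 → 18.83%.

18.83 wt%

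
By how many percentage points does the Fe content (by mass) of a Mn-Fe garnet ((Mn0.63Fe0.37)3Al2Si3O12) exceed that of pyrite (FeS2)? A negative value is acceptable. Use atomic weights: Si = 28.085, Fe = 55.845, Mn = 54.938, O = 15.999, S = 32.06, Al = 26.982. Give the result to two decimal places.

M((Mn0.63Fe0.37)3Al2Si3O12) = 496.028 g/mol, so wt% Fe = 61.988/496.028 × 100 = 12.50%.
M(FeS2) = 119.965 g/mol, so wt% Fe = 55.845/119.965 × 100 = 46.55%.
12.50 − 46.55 = -34.05 pp.

-34.05 percentage points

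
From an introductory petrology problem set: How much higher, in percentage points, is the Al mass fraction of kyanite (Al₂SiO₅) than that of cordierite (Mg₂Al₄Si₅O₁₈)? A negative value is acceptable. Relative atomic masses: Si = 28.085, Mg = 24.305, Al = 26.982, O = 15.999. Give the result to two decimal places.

14.85 percentage points

First mineral: 53.964 g Al in 162.044 g formula = 33.30 wt% Al.
Second mineral: 107.928 g Al in 584.945 g formula = 18.45 wt% Al.
33.30% − 18.45% gives a difference of 14.85 percentage points.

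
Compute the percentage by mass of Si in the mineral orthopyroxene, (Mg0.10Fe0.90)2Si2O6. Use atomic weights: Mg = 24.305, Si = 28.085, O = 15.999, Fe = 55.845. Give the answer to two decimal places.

21.81 wt%

Formula mass = 0.20*24.305 + 1.80*55.845 + 2*28.085 + 6*15.999 = 257.546 g/mol, of which 56.170 g is Si.
So Si makes up 56.170/257.546 = 0.2181 of the mass, i.e. 21.81%.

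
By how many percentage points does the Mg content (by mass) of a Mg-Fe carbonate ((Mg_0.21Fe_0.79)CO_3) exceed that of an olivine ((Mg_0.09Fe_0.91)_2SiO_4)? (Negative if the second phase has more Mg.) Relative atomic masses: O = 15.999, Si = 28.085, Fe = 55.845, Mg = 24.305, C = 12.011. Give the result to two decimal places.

2.46 percentage points

First mineral: 5.104 g Mg in 109.230 g formula = 4.67 wt% Mg.
Second mineral: 4.375 g Mg in 198.094 g formula = 2.21 wt% Mg.
4.67% − 2.21% gives a difference of 2.46 percentage points.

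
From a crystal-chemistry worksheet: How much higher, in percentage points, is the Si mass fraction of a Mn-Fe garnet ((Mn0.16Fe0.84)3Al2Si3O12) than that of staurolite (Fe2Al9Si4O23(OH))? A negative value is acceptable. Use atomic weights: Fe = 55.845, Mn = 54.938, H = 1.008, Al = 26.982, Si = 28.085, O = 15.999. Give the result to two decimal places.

First mineral: 84.255 g Si in 497.307 g formula = 16.94 wt% Si.
Second mineral: 112.340 g Si in 851.852 g formula = 13.19 wt% Si.
16.94% − 13.19% gives a difference of 3.75 percentage points.

3.75 percentage points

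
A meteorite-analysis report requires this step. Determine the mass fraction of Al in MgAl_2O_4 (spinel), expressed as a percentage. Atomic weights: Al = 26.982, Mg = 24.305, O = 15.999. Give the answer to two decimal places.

37.93 wt%

Molar mass of MgAl_2O_4: 1*24.305 + 2*26.982 + 4*15.999 = 142.265 g/mol.
Mass of Al per formula unit: 2 × 26.982 = 53.964 g.
Weight fraction Al = 53.964 / 142.265 = 0.3793.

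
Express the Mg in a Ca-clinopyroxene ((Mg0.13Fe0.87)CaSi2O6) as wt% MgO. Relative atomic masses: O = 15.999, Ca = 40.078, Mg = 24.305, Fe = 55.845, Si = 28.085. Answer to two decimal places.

2.15 wt%

Formula mass = 243.987 g/mol.
0.13 Mg → 0.1300 mol MgO per formula unit; M(MgO) = 40.304, so MgO mass = 5.240 g.
5.240/243.987 × 100 = 2.15 wt%.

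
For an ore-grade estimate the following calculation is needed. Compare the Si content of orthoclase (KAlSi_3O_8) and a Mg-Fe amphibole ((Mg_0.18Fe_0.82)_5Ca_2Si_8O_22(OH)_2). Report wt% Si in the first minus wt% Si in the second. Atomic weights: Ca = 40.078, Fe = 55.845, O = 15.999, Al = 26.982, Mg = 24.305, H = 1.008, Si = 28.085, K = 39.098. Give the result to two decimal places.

First mineral: 84.255 g Si in 278.327 g formula = 30.27 wt% Si.
Second mineral: 224.680 g Si in 941.667 g formula = 23.86 wt% Si.
30.27% − 23.86% gives a difference of 6.41 percentage points.

6.41 percentage points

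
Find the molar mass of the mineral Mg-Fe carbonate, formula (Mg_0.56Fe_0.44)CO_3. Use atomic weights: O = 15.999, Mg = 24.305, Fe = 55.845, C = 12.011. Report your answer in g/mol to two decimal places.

98.19 g/mol

Mg: 0.56 × 24.305 = 13.6108
Fe: 0.44 × 55.845 = 24.5718
C: 1 × 12.011 = 12.0110
O: 3 × 15.999 = 47.9970
Summing the contributions gives the formula mass.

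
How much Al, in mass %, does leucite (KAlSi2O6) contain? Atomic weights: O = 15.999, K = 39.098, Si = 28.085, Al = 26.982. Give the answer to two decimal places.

12.36 mass %

Molar mass of KAlSi2O6: 1×39.098 + 1×26.982 + 2×28.085 + 6×15.999 = 218.244 g/mol.
Mass of Al per formula unit: 1 × 26.982 = 26.982 g.
Weight fraction Al = 26.982 / 218.244 = 0.1236.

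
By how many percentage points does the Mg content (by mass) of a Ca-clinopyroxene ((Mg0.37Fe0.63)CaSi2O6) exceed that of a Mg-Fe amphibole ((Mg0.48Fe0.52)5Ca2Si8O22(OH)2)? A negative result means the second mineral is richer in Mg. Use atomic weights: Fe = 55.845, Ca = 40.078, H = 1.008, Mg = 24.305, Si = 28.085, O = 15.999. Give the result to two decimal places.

-2.72 percentage points

M((Mg0.37Fe0.63)CaSi2O6) = 236.417 g/mol, so wt% Mg = 8.993/236.417 × 100 = 3.80%.
M((Mg0.48Fe0.52)5Ca2Si8O22(OH)2) = 894.357 g/mol, so wt% Mg = 58.332/894.357 × 100 = 6.52%.
3.80 − 6.52 = -2.72 pp.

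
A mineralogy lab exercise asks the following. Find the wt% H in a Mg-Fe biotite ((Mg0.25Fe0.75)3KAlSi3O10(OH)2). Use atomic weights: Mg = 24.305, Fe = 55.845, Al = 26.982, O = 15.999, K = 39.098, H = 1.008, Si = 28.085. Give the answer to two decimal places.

M((Mg0.25Fe0.75)3KAlSi3O10(OH)2) = 488.219 g/mol.
H contributes 2 × 1.008 = 2.016 g per mole.
2.016/488.219 = 0.0041 → 0.41%.

0.41 wt%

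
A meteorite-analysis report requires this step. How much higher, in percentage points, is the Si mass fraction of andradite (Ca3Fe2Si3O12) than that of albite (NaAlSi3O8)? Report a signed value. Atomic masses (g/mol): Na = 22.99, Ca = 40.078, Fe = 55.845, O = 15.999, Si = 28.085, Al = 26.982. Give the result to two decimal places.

-15.55 percentage points

First mineral: 84.255 g Si in 508.167 g formula = 16.58 wt% Si.
Second mineral: 84.255 g Si in 262.219 g formula = 32.13 wt% Si.
16.58% − 32.13% gives a difference of -15.55 percentage points.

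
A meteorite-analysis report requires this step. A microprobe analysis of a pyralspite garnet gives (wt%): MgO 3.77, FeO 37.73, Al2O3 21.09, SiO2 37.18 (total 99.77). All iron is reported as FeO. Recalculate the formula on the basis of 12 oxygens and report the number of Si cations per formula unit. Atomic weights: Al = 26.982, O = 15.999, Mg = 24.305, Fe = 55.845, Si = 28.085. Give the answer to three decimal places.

MgO (M=40.304): mol = 0.09354; Mg = 0.09354, O = 0.09354.
FeO (M=71.844): mol = 0.52517; Fe = 0.52517, O = 0.52517.
Al2O3 (M=101.961): mol = 0.20684; Al = 0.41368, O = 0.62052.
SiO2 (M=60.083): mol = 0.61881; Si = 0.61881, O = 1.23762.
ΣO = 2.47685; factor = 12/ΣO = 4.84486.
Si apfu = 0.61881 × 4.84486 = 2.998.

2.998 Si apfu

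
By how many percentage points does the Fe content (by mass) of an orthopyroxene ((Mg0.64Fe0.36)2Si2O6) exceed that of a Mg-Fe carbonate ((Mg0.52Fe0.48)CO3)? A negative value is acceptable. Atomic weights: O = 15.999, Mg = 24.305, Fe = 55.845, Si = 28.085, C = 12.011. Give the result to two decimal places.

-8.96 percentage points

M((Mg0.64Fe0.36)2Si2O6) = 223.483 g/mol, so wt% Fe = 40.208/223.483 × 100 = 17.99%.
M((Mg0.52Fe0.48)CO3) = 99.452 g/mol, so wt% Fe = 26.806/99.452 × 100 = 26.95%.
17.99 − 26.95 = -8.96 pp.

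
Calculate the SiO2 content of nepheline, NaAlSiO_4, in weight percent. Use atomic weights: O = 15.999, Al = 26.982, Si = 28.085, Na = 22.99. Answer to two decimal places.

Molar mass of NaAlSiO_4 = 1×22.99 + 1×26.982 + 1×28.085 + 4×15.999 = 142.053 g/mol.
Each formula unit contains 1 Si, equivalent to 1/1 = 1.0000 mol SiO2.
M(SiO2) = 1×28.085 + 2×15.999 = 60.083 g/mol.
Mass of SiO2 per formula unit = 1.0000 × 60.083 = 60.083 g.
SiO2 wt% = 60.083 / 142.053 × 100 = 42.30%.

42.30 wt%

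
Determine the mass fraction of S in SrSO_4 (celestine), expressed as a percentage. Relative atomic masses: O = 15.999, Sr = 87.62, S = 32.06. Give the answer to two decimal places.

17.45 weight percent

Molar mass of SrSO_4: 1*87.62 + 1*32.06 + 4*15.999 = 183.676 g/mol.
Mass of S per formula unit: 1 × 32.06 = 32.060 g.
Weight fraction S = 32.060 / 183.676 = 0.1745.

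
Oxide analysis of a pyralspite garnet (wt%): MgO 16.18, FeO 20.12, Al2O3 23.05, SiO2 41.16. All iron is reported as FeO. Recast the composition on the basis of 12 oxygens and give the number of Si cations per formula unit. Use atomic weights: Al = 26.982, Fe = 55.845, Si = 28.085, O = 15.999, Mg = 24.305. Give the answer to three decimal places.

16.18 wt% MgO ÷ 40.304 g/mol = 0.40145 mol, giving 0.40145 Mg and 0.40145 O.
20.12 wt% FeO ÷ 71.844 g/mol = 0.28005 mol, giving 0.28005 Fe and 0.28005 O.
23.05 wt% Al2O3 ÷ 101.961 g/mol = 0.22607 mol, giving 0.45214 Al and 0.67821 O.
41.16 wt% SiO2 ÷ 60.083 g/mol = 0.68505 mol, giving 0.68505 Si and 1.37010 O.
Oxygen sums to 2.72981; scaling by 12/2.72981 = 4.39591 puts the formula on 12 O.
Si: 0.68505 × 4.39591 = 3.011 atoms per formula unit.

3.011 Si apfu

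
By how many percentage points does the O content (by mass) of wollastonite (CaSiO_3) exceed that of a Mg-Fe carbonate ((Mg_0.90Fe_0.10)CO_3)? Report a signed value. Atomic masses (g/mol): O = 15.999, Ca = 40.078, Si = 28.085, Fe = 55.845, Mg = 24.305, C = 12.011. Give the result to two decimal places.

-13.55 percentage points

First mineral: 47.997 g O in 116.160 g formula = 41.32 wt% O.
Second mineral: 47.997 g O in 87.467 g formula = 54.87 wt% O.
41.32% − 54.87% gives a difference of -13.55 percentage points.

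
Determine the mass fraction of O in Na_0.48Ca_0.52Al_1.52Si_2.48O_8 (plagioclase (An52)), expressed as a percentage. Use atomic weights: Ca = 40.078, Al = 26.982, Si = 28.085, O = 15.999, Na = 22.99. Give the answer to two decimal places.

47.31 weight percent

Molar mass of Na_0.48Ca_0.52Al_1.52Si_2.48O_8: 0.48×22.99 + 0.52×40.078 + 1.52×26.982 + 2.48×28.085 + 8×15.999 = 270.531 g/mol.
Mass of O per formula unit: 8 × 15.999 = 127.992 g.
Weight fraction O = 127.992 / 270.531 = 0.4731.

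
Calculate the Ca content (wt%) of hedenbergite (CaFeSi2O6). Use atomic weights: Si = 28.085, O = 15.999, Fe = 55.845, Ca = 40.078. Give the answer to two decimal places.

Molar mass of CaFeSi2O6: 1*40.078 + 1*55.845 + 2*28.085 + 6*15.999 = 248.087 g/mol.
Mass of Ca per formula unit: 1 × 40.078 = 40.078 g.
Weight fraction Ca = 40.078 / 248.087 = 0.1615.

16.15 wt%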